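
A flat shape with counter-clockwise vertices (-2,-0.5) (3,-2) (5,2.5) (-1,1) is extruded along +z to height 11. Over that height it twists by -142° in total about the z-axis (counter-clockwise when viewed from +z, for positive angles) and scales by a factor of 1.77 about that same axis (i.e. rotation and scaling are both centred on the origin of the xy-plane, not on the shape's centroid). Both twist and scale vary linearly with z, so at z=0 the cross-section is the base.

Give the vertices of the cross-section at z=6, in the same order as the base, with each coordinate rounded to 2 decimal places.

Cross-section at z=6: (-1.31,2.62) (-1.85,-4.78) (5.01,-6.16) (1.08,1.69)

t = z/height = 6/11 = 0.545455
s = 1 + (scale-1)·z/height = 1 + (1.77-1)·6/11 = 1.420000
θ = twist·z/height = -142°·6/11 = -77.4545° = -1.351837 rad
cos θ = 0.217214, sin θ = -0.976124 (intermediates below are computed at full precision and shown rounded to 5 d.p.)
v1: (-2,-0.5) → rotate → (-0.92249,1.84364) → ×s → (-1.30994,2.61797) → (-1.31,2.62)
v2: (3,-2) → rotate → (-1.30061,-3.36280) → ×s → (-1.84686,-4.77518) → (-1.85,-4.78)
v3: (5,2.5) → rotate → (3.52638,-4.33758) → ×s → (5.00746,-6.15937) → (5.01,-6.16)
v4: (-1,1) → rotate → (0.75891,1.19334) → ×s → (1.07765,1.69454) → (1.08,1.69)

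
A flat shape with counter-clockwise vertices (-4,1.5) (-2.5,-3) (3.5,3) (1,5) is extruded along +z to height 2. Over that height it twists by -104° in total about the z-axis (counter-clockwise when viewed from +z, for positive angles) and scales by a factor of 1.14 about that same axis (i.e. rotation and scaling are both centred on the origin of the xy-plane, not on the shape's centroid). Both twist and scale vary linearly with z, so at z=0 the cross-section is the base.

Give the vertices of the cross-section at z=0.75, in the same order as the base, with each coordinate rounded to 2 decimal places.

t = z/height = 0.75/2 = 0.375
s = 1 + (scale-1)·z/height = 1 + (1.14-1)·0.75/2 = 1.052500
θ = twist·z/height = -104°·0.75/2 = -39.0000° = -0.680678 rad
cos θ = 0.777146, sin θ = -0.629320 (intermediates below are computed at full precision and shown rounded to 5 d.p.)
v1: (-4,1.5) → rotate → (-2.16460,3.68300) → ×s → (-2.27824,3.87636) → (-2.28,3.88)
v2: (-2.5,-3) → rotate → (-3.83083,-0.75814) → ×s → (-4.03194,-0.79794) → (-4.03,-0.80)
v3: (3.5,3) → rotate → (4.60797,0.12882) → ×s → (4.84989,0.13558) → (4.85,0.14)
v4: (1,5) → rotate → (3.92375,3.25641) → ×s → (4.12974,3.42737) → (4.13,3.43)

Cross-section at z=0.75: (-2.28,3.88) (-4.03,-0.80) (4.85,0.14) (4.13,3.43)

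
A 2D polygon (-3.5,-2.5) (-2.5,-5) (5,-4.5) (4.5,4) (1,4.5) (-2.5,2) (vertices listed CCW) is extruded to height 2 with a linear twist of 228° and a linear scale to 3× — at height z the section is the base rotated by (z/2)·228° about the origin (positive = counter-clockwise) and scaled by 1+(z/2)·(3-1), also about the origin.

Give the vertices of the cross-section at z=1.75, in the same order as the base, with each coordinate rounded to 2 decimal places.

t = z/height = 1.75/2 = 0.875
s = 1 + (scale-1)·z/height = 1 + (3-1)·1.75/2 = 2.750000
θ = twist·z/height = 228°·1.75/2 = 199.5000° = 3.481932 rad
cos θ = -0.942641, sin θ = -0.333807 (intermediates below are computed at full precision and shown rounded to 5 d.p.)
v1: (-3.5,-2.5) → rotate → (2.46473,3.52493) → ×s → (6.77800,9.69355) → (6.78,9.69)
v2: (-2.5,-5) → rotate → (0.68757,5.54772) → ×s → (1.89082,15.25624) → (1.89,15.26)
v3: (5,-4.5) → rotate → (-6.21534,2.57285) → ×s → (-17.09218,7.07534) → (-17.09,7.08)
v4: (4.5,4) → rotate → (-2.90666,-5.27270) → ×s → (-7.99331,-14.49992) → (-7.99,-14.50)
v5: (1,4.5) → rotate → (0.55949,-4.57569) → ×s → (1.53860,-12.58316) → (1.54,-12.58)
v6: (-2.5,2) → rotate → (3.02422,-1.05077) → ×s → (8.31660,-2.88961) → (8.32,-2.89)

Cross-section at z=1.75: (6.78,9.69) (1.89,15.26) (-17.09,7.08) (-7.99,-14.50) (1.54,-12.58) (8.32,-2.89)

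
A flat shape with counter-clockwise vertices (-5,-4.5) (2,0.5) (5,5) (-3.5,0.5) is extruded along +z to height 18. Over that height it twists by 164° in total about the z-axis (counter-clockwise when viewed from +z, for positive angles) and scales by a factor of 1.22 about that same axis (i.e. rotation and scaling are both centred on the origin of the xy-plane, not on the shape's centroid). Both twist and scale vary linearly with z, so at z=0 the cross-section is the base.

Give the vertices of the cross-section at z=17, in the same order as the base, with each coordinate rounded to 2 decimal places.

t = z/height = 17/18 = 0.944444
s = 1 + (scale-1)·z/height = 1 + (1.22-1)·17/18 = 1.207778
θ = twist·z/height = 164°·17/18 = 154.8889° = 2.703321 rad
cos θ = -0.905487, sin θ = 0.424375 (intermediates below are computed at full precision and shown rounded to 5 d.p.)
v1: (-5,-4.5) → rotate → (6.43712,1.95281) → ×s → (7.77461,2.35857) → (7.77,2.36)
v2: (2,0.5) → rotate → (-2.02316,0.39601) → ×s → (-2.44353,0.47829) → (-2.44,0.48)
v3: (5,5) → rotate → (-6.64931,-2.40556) → ×s → (-8.03089,-2.90538) → (-8.03,-2.91)
v4: (-3.5,0.5) → rotate → (2.95702,-1.93806) → ×s → (3.57142,-2.34074) → (3.57,-2.34)

Cross-section at z=17: (7.77,2.36) (-2.44,0.48) (-8.03,-2.91) (3.57,-2.34)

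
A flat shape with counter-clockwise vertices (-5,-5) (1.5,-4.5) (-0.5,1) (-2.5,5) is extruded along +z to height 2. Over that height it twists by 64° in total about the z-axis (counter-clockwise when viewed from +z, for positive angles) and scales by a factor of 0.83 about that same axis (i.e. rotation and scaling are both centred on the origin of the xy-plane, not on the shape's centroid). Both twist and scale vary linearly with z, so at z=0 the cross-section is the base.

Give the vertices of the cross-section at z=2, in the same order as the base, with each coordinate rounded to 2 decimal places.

t = z/height = 2/2 = 1
s = 1 + (scale-1)·z/height = 1 + (0.83-1)·2/2 = 0.830000
θ = twist·z/height = 64°·2/2 = 64.0000° = 1.117011 rad
cos θ = 0.438371, sin θ = 0.898794 (intermediates below are computed at full precision and shown rounded to 5 d.p.)
v1: (-5,-5) → rotate → (2.30211,-6.68583) → ×s → (1.91076,-5.54924) → (1.91,-5.55)
v2: (1.5,-4.5) → rotate → (4.70213,-0.62448) → ×s → (3.90277,-0.51832) → (3.90,-0.52)
v3: (-0.5,1) → rotate → (-1.11798,-0.01103) → ×s → (-0.92792,-0.00915) → (-0.93,-0.01)
v4: (-2.5,5) → rotate → (-5.58990,-0.05513) → ×s → (-4.63962,-0.04576) → (-4.64,-0.05)

Cross-section at z=2: (1.91,-5.55) (3.90,-0.52) (-0.93,-0.01) (-4.64,-0.05)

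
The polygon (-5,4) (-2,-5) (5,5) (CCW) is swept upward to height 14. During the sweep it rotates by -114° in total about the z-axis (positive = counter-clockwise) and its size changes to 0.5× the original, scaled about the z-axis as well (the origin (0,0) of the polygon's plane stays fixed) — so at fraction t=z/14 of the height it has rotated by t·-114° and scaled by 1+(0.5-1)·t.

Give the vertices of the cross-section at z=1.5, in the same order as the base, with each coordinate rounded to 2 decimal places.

t = z/height = 1.5/14 = 0.107143
s = 1 + (scale-1)·z/height = 1 + (0.5-1)·1.5/14 = 0.946429
θ = twist·z/height = -114°·1.5/14 = -12.2143° = -0.213180 rad
cos θ = 0.977363, sin θ = -0.211568 (intermediates below are computed at full precision and shown rounded to 5 d.p.)
v1: (-5,4) → rotate → (-4.04054,4.96730) → ×s → (-3.82408,4.70119) → (-3.82,4.70)
v2: (-2,-5) → rotate → (-3.01257,-4.46368) → ×s → (-2.85118,-4.22455) → (-2.85,-4.22)
v3: (5,5) → rotate → (5.94466,3.82897) → ×s → (5.62619,3.62385) → (5.63,3.62)

Cross-section at z=1.5: (-3.82,4.70) (-2.85,-4.22) (5.63,3.62)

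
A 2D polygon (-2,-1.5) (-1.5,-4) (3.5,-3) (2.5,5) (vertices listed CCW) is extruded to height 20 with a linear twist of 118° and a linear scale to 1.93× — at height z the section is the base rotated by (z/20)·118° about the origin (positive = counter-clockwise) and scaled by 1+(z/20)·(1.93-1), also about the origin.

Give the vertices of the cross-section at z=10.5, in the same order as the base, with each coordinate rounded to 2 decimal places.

Cross-section at z=10.5: (0.57,-3.68) (4.20,-4.77) (6.39,2.50) (-4.82,6.78)

t = z/height = 10.5/20 = 0.525
s = 1 + (scale-1)·z/height = 1 + (1.93-1)·10.5/20 = 1.488250
θ = twist·z/height = 118°·10.5/20 = 61.9500° = 1.081231 rad
cos θ = 0.470242, sin θ = 0.882538 (intermediates below are computed at full precision and shown rounded to 5 d.p.)
v1: (-2,-1.5) → rotate → (0.38332,-2.47044) → ×s → (0.57048,-3.67663) → (0.57,-3.68)
v2: (-1.5,-4) → rotate → (2.82479,-3.20477) → ×s → (4.20399,-4.76950) → (4.20,-4.77)
v3: (3.5,-3) → rotate → (4.29346,1.67816) → ×s → (6.38974,2.49752) → (6.39,2.50)
v4: (2.5,5) → rotate → (-3.23708,4.55755) → ×s → (-4.81759,6.78278) → (-4.82,6.78)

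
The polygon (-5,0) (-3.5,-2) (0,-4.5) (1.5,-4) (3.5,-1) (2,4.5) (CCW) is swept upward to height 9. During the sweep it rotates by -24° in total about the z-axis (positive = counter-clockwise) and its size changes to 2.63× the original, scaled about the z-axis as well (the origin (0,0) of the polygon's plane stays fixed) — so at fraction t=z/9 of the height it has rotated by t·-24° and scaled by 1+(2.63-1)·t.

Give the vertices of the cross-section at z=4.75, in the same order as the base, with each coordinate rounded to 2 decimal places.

t = z/height = 4.75/9 = 0.527778
s = 1 + (scale-1)·z/height = 1 + (2.63-1)·4.75/9 = 1.860278
θ = twist·z/height = -24°·4.75/9 = -12.6667° = -0.221075 rad
cos θ = 0.975662, sin θ = -0.219279 (intermediates below are computed at full precision and shown rounded to 5 d.p.)
v1: (-5,0) → rotate → (-4.87831,1.09639) → ×s → (-9.07501,2.03960) → (-9.08,2.04)
v2: (-3.5,-2) → rotate → (-3.85338,-1.18385) → ×s → (-7.16835,-2.20229) → (-7.17,-2.20)
v3: (0,-4.5) → rotate → (-0.98675,-4.39048) → ×s → (-1.83564,-8.16751) → (-1.84,-8.17)
v4: (1.5,-4) → rotate → (0.58638,-4.23157) → ×s → (1.09083,-7.87189) → (1.09,-7.87)
v5: (3.5,-1) → rotate → (3.19554,-1.74314) → ×s → (5.94459,-3.24272) → (5.94,-3.24)
v6: (2,4.5) → rotate → (2.93808,3.95192) → ×s → (5.46564,7.35167) → (5.47,7.35)

Cross-section at z=4.75: (-9.08,2.04) (-7.17,-2.20) (-1.84,-8.17) (1.09,-7.87) (5.94,-3.24) (5.47,7.35)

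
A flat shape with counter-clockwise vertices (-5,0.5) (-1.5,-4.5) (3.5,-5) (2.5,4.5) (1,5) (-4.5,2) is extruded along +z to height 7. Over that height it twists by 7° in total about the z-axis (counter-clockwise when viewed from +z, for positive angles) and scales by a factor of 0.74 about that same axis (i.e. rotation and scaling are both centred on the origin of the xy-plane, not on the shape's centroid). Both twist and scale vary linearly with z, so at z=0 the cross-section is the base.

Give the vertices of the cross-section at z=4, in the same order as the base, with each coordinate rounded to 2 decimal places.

Cross-section at z=4: (-4.28,0.13) (-1.01,-3.91) (3.27,-4.04) (1.86,3.97) (0.55,4.31) (-3.94,1.43)

t = z/height = 4/7 = 0.571429
s = 1 + (scale-1)·z/height = 1 + (0.74-1)·4/7 = 0.851429
θ = twist·z/height = 7°·4/7 = 4.0000° = 0.069813 rad
cos θ = 0.997564, sin θ = 0.069756 (intermediates below are computed at full precision and shown rounded to 5 d.p.)
v1: (-5,0.5) → rotate → (-5.02270,0.15000) → ×s → (-4.27647,0.12771) → (-4.28,0.13)
v2: (-1.5,-4.5) → rotate → (-1.18244,-4.59367) → ×s → (-1.00676,-3.91118) → (-1.01,-3.91)
v3: (3.5,-5) → rotate → (3.84026,-4.74367) → ×s → (3.26970,-4.03890) → (3.27,-4.04)
v4: (2.5,4.5) → rotate → (2.18001,4.66343) → ×s → (1.85612,3.97058) → (1.86,3.97)
v5: (1,5) → rotate → (0.64878,5.05758) → ×s → (0.55239,4.30617) → (0.55,4.31)
v6: (-4.5,2) → rotate → (-4.62855,1.68122) → ×s → (-3.94088,1.43144) → (-3.94,1.43)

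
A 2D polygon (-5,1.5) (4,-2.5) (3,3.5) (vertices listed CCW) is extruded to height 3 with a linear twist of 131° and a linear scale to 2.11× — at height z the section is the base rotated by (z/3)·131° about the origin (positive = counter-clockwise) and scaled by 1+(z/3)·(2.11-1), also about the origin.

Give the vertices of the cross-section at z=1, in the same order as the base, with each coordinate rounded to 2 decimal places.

Cross-section at z=1: (-6.37,-3.24) (6.33,1.31) (-0.34,6.31)

t = z/height = 1/3 = 0.333333
s = 1 + (scale-1)·z/height = 1 + (2.11-1)·1/3 = 1.370000
θ = twist·z/height = 131°·1/3 = 43.6667° = 0.762127 rad
cos θ = 0.723369, sin θ = 0.690462 (intermediates below are computed at full precision and shown rounded to 5 d.p.)
v1: (-5,1.5) → rotate → (-4.65254,-2.36726) → ×s → (-6.37398,-3.24314) → (-6.37,-3.24)
v2: (4,-2.5) → rotate → (4.61963,0.95342) → ×s → (6.32889,1.30619) → (6.33,1.31)
v3: (3,3.5) → rotate → (-0.24651,4.60318) → ×s → (-0.33772,6.30635) → (-0.34,6.31)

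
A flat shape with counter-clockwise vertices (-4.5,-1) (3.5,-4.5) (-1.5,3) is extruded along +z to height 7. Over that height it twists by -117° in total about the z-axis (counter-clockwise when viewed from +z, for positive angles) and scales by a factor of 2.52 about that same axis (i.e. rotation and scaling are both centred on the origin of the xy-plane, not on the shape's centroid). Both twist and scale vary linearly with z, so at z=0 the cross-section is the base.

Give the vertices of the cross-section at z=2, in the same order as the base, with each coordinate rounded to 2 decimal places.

t = z/height = 2/7 = 0.285714
s = 1 + (scale-1)·z/height = 1 + (2.52-1)·2/7 = 1.434286
θ = twist·z/height = -117°·2/7 = -33.4286° = -0.583439 rad
cos θ = 0.834573, sin θ = -0.550897 (intermediates below are computed at full precision and shown rounded to 5 d.p.)
v1: (-4.5,-1) → rotate → (-4.30648,1.64446) → ×s → (-6.17672,2.35863) → (-6.18,2.36)
v2: (3.5,-4.5) → rotate → (0.44197,-5.68372) → ×s → (0.63391,-8.15208) → (0.63,-8.15)
v3: (-1.5,3) → rotate → (0.40083,3.33007) → ×s → (0.57491,4.77626) → (0.57,4.78)

Cross-section at z=2: (-6.18,2.36) (0.63,-8.15) (0.57,4.78)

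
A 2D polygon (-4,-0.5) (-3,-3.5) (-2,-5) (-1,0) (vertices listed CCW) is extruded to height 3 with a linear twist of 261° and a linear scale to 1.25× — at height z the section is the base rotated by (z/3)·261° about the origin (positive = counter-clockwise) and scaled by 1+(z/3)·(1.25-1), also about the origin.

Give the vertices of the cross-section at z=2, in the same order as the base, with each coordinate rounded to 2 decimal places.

Cross-section at z=2: (4.70,0.09) (3.91,3.70) (2.93,5.56) (1.16,-0.12)

t = z/height = 2/3 = 0.666667
s = 1 + (scale-1)·z/height = 1 + (1.25-1)·2/3 = 1.166667
θ = twist·z/height = 261°·2/3 = 174.0000° = 3.036873 rad
cos θ = -0.994522, sin θ = 0.104528 (intermediates below are computed at full precision and shown rounded to 5 d.p.)
v1: (-4,-0.5) → rotate → (4.03035,0.07915) → ×s → (4.70208,0.09234) → (4.70,0.09)
v2: (-3,-3.5) → rotate → (3.34942,3.16724) → ×s → (3.90765,3.69511) → (3.91,3.70)
v3: (-2,-5) → rotate → (2.51169,4.76355) → ×s → (2.93030,5.55748) → (2.93,5.56)
v4: (-1,0) → rotate → (0.99452,-0.10453) → ×s → (1.16028,-0.12195) → (1.16,-0.12)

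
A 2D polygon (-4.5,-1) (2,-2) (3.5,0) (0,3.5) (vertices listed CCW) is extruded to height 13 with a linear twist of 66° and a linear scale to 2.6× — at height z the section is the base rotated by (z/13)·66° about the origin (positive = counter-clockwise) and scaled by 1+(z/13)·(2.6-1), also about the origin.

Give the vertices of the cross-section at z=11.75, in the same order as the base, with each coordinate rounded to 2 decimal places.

Cross-section at z=11.75: (-3.45,-10.74) (6.69,1.75) (4.33,7.39) (-7.39,4.33)

t = z/height = 11.75/13 = 0.903846
s = 1 + (scale-1)·z/height = 1 + (2.6-1)·11.75/13 = 2.446154
θ = twist·z/height = 66°·11.75/13 = 59.6538° = 1.041156 rad
cos θ = 0.505223, sin θ = 0.862989 (intermediates below are computed at full precision and shown rounded to 5 d.p.)
v1: (-4.5,-1) → rotate → (-1.41051,-4.38867) → ×s → (-3.45034,-10.73537) → (-3.45,-10.74)
v2: (2,-2) → rotate → (2.73642,0.71553) → ×s → (6.69371,1.75030) → (6.69,1.75)
v3: (3.5,0) → rotate → (1.76828,3.02046) → ×s → (4.32549,7.38851) → (4.33,7.39)
v4: (0,3.5) → rotate → (-3.02046,1.76828) → ×s → (-7.38851,4.32549) → (-7.39,4.33)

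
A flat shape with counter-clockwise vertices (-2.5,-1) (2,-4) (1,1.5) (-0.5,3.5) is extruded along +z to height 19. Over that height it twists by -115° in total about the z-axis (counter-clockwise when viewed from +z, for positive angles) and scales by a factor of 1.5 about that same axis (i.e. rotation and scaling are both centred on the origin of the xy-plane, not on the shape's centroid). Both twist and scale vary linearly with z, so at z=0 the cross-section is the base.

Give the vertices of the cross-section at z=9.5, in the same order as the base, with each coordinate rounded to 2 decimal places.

t = z/height = 9.5/19 = 0.5
s = 1 + (scale-1)·z/height = 1 + (1.5-1)·9.5/19 = 1.250000
θ = twist·z/height = -115°·9.5/19 = -57.5000° = -1.003564 rad
cos θ = 0.537300, sin θ = -0.843391 (intermediates below are computed at full precision and shown rounded to 5 d.p.)
v1: (-2.5,-1) → rotate → (-2.18664,1.57118) → ×s → (-2.73330,1.96397) → (-2.73,1.96)
v2: (2,-4) → rotate → (-2.29897,-3.83598) → ×s → (-2.87371,-4.79498) → (-2.87,-4.79)
v3: (1,1.5) → rotate → (1.80239,-0.03744) → ×s → (2.25298,-0.04680) → (2.25,-0.05)
v4: (-0.5,3.5) → rotate → (2.68322,2.30224) → ×s → (3.35403,2.87781) → (3.35,2.88)

Cross-section at z=9.5: (-2.73,1.96) (-2.87,-4.79) (2.25,-0.05) (3.35,2.88)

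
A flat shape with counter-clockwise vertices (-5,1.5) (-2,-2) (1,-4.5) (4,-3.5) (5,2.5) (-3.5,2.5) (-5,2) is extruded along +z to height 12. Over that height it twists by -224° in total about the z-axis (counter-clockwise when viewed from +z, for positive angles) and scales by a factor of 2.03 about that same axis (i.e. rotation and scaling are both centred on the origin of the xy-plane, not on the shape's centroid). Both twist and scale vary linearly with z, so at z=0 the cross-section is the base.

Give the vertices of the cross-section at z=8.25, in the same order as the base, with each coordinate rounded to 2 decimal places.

Cross-section at z=8.25: (8.80,1.44) (1.57,4.57) (-4.90,6.16) (-8.76,2.38) (-5.80,-7.58) (7.25,-1.22) (9.17,0.67)

t = z/height = 8.25/12 = 0.6875
s = 1 + (scale-1)·z/height = 1 + (2.03-1)·8.25/12 = 1.708125
θ = twist·z/height = -224°·8.25/12 = -154.0000° = -2.687807 rad
cos θ = -0.898794, sin θ = -0.438371 (intermediates below are computed at full precision and shown rounded to 5 d.p.)
v1: (-5,1.5) → rotate → (5.15153,0.84366) → ×s → (8.79945,1.44108) → (8.80,1.44)
v2: (-2,-2) → rotate → (0.92085,2.67433) → ×s → (1.57292,4.56809) → (1.57,4.57)
v3: (1,-4.5) → rotate → (-2.87146,3.60620) → ×s → (-4.90482,6.15984) → (-4.90,6.16)
v4: (4,-3.5) → rotate → (-5.12948,1.39229) → ×s → (-8.76178,2.37821) → (-8.76,2.38)
v5: (5,2.5) → rotate → (-3.39804,-4.43884) → ×s → (-5.80428,-7.58210) → (-5.80,-7.58)
v6: (-3.5,2.5) → rotate → (4.24171,-0.71269) → ×s → (7.24537,-1.21736) → (7.25,-1.22)
v7: (-5,2) → rotate → (5.37071,0.39427) → ×s → (9.17385,0.67346) → (9.17,0.67)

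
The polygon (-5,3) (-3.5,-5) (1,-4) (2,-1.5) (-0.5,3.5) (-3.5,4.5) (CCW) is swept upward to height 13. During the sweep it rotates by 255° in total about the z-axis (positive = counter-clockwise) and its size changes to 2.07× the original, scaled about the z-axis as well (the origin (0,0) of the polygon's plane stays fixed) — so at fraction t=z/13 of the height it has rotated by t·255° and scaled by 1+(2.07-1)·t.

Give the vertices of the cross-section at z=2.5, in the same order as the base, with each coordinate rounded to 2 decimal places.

t = z/height = 2.5/13 = 0.192308
s = 1 + (scale-1)·z/height = 1 + (2.07-1)·2.5/13 = 1.205769
θ = twist·z/height = 255°·2.5/13 = 49.0385° = 0.855883 rad
cos θ = 0.655552, sin θ = 0.755150 (intermediates below are computed at full precision and shown rounded to 5 d.p.)
v1: (-5,3) → rotate → (-5.54321,-1.80909) → ×s → (-6.68383,-2.18135) → (-6.68,-2.18)
v2: (-3.5,-5) → rotate → (1.48132,-5.92079) → ×s → (1.78613,-7.13910) → (1.79,-7.14)
v3: (1,-4) → rotate → (3.67615,-1.86706) → ×s → (4.43259,-2.25124) → (4.43,-2.25)
v4: (2,-1.5) → rotate → (2.44383,0.52697) → ×s → (2.94669,0.63541) → (2.95,0.64)
v5: (-0.5,3.5) → rotate → (-2.97080,1.91686) → ×s → (-3.58210,2.31129) → (-3.58,2.31)
v6: (-3.5,4.5) → rotate → (-5.69261,0.30696) → ×s → (-6.86397,0.37012) → (-6.86,0.37)

Cross-section at z=2.5: (-6.68,-2.18) (1.79,-7.14) (4.43,-2.25) (2.95,0.64) (-3.58,2.31) (-6.86,0.37)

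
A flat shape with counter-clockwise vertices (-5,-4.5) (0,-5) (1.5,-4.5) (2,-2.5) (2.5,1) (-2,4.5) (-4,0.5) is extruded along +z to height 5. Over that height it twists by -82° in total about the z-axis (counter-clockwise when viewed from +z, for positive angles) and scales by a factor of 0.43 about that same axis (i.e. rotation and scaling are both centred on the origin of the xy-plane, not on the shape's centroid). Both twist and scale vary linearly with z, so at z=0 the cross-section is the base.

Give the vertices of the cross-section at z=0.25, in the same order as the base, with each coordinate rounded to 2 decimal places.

Cross-section at z=0.25: (-5.16,-4.01) (-0.35,-4.85) (1.14,-4.46) (1.76,-2.56) (2.49,0.80) (-1.63,4.50) (-3.84,0.76)

t = z/height = 0.25/5 = 0.05
s = 1 + (scale-1)·z/height = 1 + (0.43-1)·0.25/5 = 0.971500
θ = twist·z/height = -82°·0.25/5 = -4.1000° = -0.071558 rad
cos θ = 0.997441, sin θ = -0.071497 (intermediates below are computed at full precision and shown rounded to 5 d.p.)
v1: (-5,-4.5) → rotate → (-5.30894,-4.13100) → ×s → (-5.15764,-4.01326) → (-5.16,-4.01)
v2: (0,-5) → rotate → (-0.35749,-4.98720) → ×s → (-0.34730,-4.84507) → (-0.35,-4.85)
v3: (1.5,-4.5) → rotate → (1.17442,-4.59573) → ×s → (1.14095,-4.46475) → (1.14,-4.46)
v4: (2,-2.5) → rotate → (1.81614,-2.63660) → ×s → (1.76438,-2.56145) → (1.76,-2.56)
v5: (2.5,1) → rotate → (2.56510,0.81870) → ×s → (2.49199,0.79536) → (2.49,0.80)
v6: (-2,4.5) → rotate → (-1.67314,4.63148) → ×s → (-1.62546,4.49948) → (-1.63,4.50)
v7: (-4,0.5) → rotate → (-3.95401,0.78471) → ×s → (-3.84132,0.76235) → (-3.84,0.76)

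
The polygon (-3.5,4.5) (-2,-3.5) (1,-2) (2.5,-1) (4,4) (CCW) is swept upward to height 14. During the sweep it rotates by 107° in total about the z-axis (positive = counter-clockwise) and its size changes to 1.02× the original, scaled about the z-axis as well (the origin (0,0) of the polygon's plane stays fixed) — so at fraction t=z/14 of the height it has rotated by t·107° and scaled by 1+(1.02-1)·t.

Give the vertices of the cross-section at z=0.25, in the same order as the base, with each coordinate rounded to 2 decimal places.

t = z/height = 0.25/14 = 0.0178571
s = 1 + (scale-1)·z/height = 1 + (1.02-1)·0.25/14 = 1.000357
θ = twist·z/height = 107°·0.25/14 = 1.9107° = 0.033348 rad
cos θ = 0.999444, sin θ = 0.033342 (intermediates below are computed at full precision and shown rounded to 5 d.p.)
v1: (-3.5,4.5) → rotate → (-3.64809,4.38080) → ×s → (-3.64940,4.38237) → (-3.65,4.38)
v2: (-2,-3.5) → rotate → (-1.88219,-3.56474) → ×s → (-1.88286,-3.56601) → (-1.88,-3.57)
v3: (1,-2) → rotate → (1.06613,-1.96555) → ×s → (1.06651,-1.96625) → (1.07,-1.97)
v4: (2.5,-1) → rotate → (2.53195,-0.91609) → ×s → (2.53286,-0.91642) → (2.53,-0.92)
v5: (4,4) → rotate → (3.86441,4.13114) → ×s → (3.86579,4.13262) → (3.87,4.13)

Cross-section at z=0.25: (-3.65,4.38) (-1.88,-3.57) (1.07,-1.97) (2.53,-0.92) (3.87,4.13)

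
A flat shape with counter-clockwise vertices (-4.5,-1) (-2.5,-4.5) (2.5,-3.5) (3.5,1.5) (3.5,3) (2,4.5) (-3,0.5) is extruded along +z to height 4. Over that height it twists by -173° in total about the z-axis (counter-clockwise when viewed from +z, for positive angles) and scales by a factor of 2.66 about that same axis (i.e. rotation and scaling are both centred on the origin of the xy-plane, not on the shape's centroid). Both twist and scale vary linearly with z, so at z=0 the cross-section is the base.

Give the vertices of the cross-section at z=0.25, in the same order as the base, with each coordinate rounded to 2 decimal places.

t = z/height = 0.25/4 = 0.0625
s = 1 + (scale-1)·z/height = 1 + (2.66-1)·0.25/4 = 1.103750
θ = twist·z/height = -173°·0.25/4 = -10.8125° = -0.188714 rad
cos θ = 0.982246, sin θ = -0.187596 (intermediates below are computed at full precision and shown rounded to 5 d.p.)
v1: (-4.5,-1) → rotate → (-4.60770,-0.13807) → ×s → (-5.08575,-0.15239) → (-5.09,-0.15)
v2: (-2.5,-4.5) → rotate → (-3.29980,-3.95112) → ×s → (-3.64215,-4.36105) → (-3.64,-4.36)
v3: (2.5,-3.5) → rotate → (1.79903,-3.90685) → ×s → (1.98568,-4.31219) → (1.99,-4.31)
v4: (3.5,1.5) → rotate → (3.71926,0.81678) → ×s → (4.10513,0.90153) → (4.11,0.90)
v5: (3.5,3) → rotate → (4.00065,2.29015) → ×s → (4.41572,2.52776) → (4.42,2.53)
v6: (2,4.5) → rotate → (2.80867,4.04492) → ×s → (3.10007,4.46458) → (3.10,4.46)
v7: (-3,0.5) → rotate → (-2.85294,1.05391) → ×s → (-3.14893,1.16325) → (-3.15,1.16)

Cross-section at z=0.25: (-5.09,-0.15) (-3.64,-4.36) (1.99,-4.31) (4.11,0.90) (4.42,2.53) (3.10,4.46) (-3.15,1.16)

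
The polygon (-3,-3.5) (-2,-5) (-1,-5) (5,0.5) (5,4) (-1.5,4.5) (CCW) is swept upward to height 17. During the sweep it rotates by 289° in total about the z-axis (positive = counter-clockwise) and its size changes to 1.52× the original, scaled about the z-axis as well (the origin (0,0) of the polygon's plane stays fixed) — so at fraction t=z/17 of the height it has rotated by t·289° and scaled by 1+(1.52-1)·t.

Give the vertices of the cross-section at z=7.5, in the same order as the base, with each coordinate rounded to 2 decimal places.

t = z/height = 7.5/17 = 0.441176
s = 1 + (scale-1)·z/height = 1 + (1.52-1)·7.5/17 = 1.229412
θ = twist·z/height = 289°·7.5/17 = 127.5000° = 2.225295 rad
cos θ = -0.608761, sin θ = 0.793353 (intermediates below are computed at full precision and shown rounded to 5 d.p.)
v1: (-3,-3.5) → rotate → (4.60302,-0.24940) → ×s → (5.65901,-0.30661) → (5.66,-0.31)
v2: (-2,-5) → rotate → (5.18429,1.45710) → ×s → (6.37363,1.79138) → (6.37,1.79)
v3: (-1,-5) → rotate → (4.57553,2.25045) → ×s → (5.62521,2.76673) → (5.63,2.77)
v4: (5,0.5) → rotate → (-3.44048,3.66239) → ×s → (-4.22977,4.50258) → (-4.23,4.50)
v5: (5,4) → rotate → (-6.21722,1.53172) → ×s → (-7.64352,1.88312) → (-7.64,1.88)
v6: (-1.5,4.5) → rotate → (-2.65695,-3.92946) → ×s → (-3.26648,-4.83092) → (-3.27,-4.83)

Cross-section at z=7.5: (5.66,-0.31) (6.37,1.79) (5.63,2.77) (-4.23,4.50) (-7.64,1.88) (-3.27,-4.83)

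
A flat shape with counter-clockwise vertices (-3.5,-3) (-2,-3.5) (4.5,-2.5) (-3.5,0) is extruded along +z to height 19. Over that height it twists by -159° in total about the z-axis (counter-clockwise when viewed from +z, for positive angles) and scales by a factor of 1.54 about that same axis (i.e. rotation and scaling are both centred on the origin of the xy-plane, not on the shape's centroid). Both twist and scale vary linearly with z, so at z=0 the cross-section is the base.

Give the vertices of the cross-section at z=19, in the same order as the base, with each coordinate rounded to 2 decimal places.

Cross-section at z=19: (3.38,6.24) (0.94,6.14) (-7.85,1.11) (5.03,1.93)

t = z/height = 19/19 = 1
s = 1 + (scale-1)·z/height = 1 + (1.54-1)·19/19 = 1.540000
θ = twist·z/height = -159°·19/19 = -159.0000° = -2.775074 rad
cos θ = -0.933580, sin θ = -0.358368 (intermediates below are computed at full precision and shown rounded to 5 d.p.)
v1: (-3.5,-3) → rotate → (2.19243,4.05503) → ×s → (3.37634,6.24474) → (3.38,6.24)
v2: (-2,-3.5) → rotate → (0.61287,3.98427) → ×s → (0.94382,6.13577) → (0.94,6.14)
v3: (4.5,-2.5) → rotate → (-5.09703,0.72130) → ×s → (-7.84943,1.11079) → (-7.85,1.11)
v4: (-3.5,0) → rotate → (3.26753,1.25429) → ×s → (5.03200,1.93160) → (5.03,1.93)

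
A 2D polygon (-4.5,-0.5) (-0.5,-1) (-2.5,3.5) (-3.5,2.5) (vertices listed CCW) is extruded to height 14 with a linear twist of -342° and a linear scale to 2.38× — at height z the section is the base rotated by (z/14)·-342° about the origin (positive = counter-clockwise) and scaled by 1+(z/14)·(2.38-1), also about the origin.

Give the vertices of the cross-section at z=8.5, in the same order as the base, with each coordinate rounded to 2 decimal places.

t = z/height = 8.5/14 = 0.607143
s = 1 + (scale-1)·z/height = 1 + (2.38-1)·8.5/14 = 1.837857
θ = twist·z/height = -342°·8.5/14 = -207.6429° = -3.624052 rad
cos θ = -0.885857, sin θ = 0.463959 (intermediates below are computed at full precision and shown rounded to 5 d.p.)
v1: (-4.5,-0.5) → rotate → (4.21833,-1.64489) → ×s → (7.75270,-3.02307) → (7.75,-3.02)
v2: (-0.5,-1) → rotate → (0.90689,0.65388) → ×s → (1.66673,1.20173) → (1.67,1.20)
v3: (-2.5,3.5) → rotate → (0.59079,-4.26040) → ×s → (1.08578,-7.83000) → (1.09,-7.83)
v4: (-3.5,2.5) → rotate → (1.94060,-3.83850) → ×s → (3.56655,-7.05461) → (3.57,-7.05)

Cross-section at z=8.5: (7.75,-3.02) (1.67,1.20) (1.09,-7.83) (3.57,-7.05)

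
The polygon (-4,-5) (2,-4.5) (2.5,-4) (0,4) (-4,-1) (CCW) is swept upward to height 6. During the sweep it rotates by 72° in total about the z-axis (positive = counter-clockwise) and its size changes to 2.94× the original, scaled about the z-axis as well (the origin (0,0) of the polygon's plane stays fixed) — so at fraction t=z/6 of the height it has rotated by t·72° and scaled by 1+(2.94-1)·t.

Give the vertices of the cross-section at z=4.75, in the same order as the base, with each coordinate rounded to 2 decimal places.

t = z/height = 4.75/6 = 0.791667
s = 1 + (scale-1)·z/height = 1 + (2.94-1)·4.75/6 = 2.535833
θ = twist·z/height = 72°·4.75/6 = 57.0000° = 0.994838 rad
cos θ = 0.544639, sin θ = 0.838671 (intermediates below are computed at full precision and shown rounded to 5 d.p.)
v1: (-4,-5) → rotate → (2.01480,-6.07788) → ×s → (5.10919,-15.41248) → (5.11,-15.41)
v2: (2,-4.5) → rotate → (4.86330,-0.77353) → ×s → (12.33251,-1.96155) → (12.33,-1.96)
v3: (2.5,-4) → rotate → (4.71628,-0.08188) → ×s → (11.95970,-0.20763) → (11.96,-0.21)
v4: (0,4) → rotate → (-3.35468,2.17856) → ×s → (-8.50692,5.52446) → (-8.51,5.52)
v5: (-4,-1) → rotate → (-1.33989,-3.89932) → ×s → (-3.39773,-9.88803) → (-3.40,-9.89)

Cross-section at z=4.75: (5.11,-15.41) (12.33,-1.96) (11.96,-0.21) (-8.51,5.52) (-3.40,-9.89)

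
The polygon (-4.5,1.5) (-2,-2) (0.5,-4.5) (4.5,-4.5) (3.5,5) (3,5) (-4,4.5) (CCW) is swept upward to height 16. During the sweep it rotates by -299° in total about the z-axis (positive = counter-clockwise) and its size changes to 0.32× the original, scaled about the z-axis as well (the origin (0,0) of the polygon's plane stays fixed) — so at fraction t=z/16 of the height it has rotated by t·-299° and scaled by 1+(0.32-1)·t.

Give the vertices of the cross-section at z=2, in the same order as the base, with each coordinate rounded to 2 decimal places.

Cross-section at z=2: (-2.44,3.59) (-2.57,-0.34) (-2.14,-3.55) (0.77,-5.77) (5.32,1.69) (4.96,1.97) (-0.41,5.49)

t = z/height = 2/16 = 0.125
s = 1 + (scale-1)·z/height = 1 + (0.32-1)·2/16 = 0.915000
θ = twist·z/height = -299°·2/16 = -37.3750° = -0.652317 rad
cos θ = 0.794680, sin θ = -0.607029 (intermediates below are computed at full precision and shown rounded to 5 d.p.)
v1: (-4.5,1.5) → rotate → (-2.66551,3.92365) → ×s → (-2.43895,3.59014) → (-2.44,3.59)
v2: (-2,-2) → rotate → (-2.80342,-0.37530) → ×s → (-2.56513,-0.34340) → (-2.57,-0.34)
v3: (0.5,-4.5) → rotate → (-2.33429,-3.87957) → ×s → (-2.13588,-3.54981) → (-2.14,-3.55)
v4: (4.5,-4.5) → rotate → (0.84443,-6.30769) → ×s → (0.77265,-5.77154) → (0.77,-5.77)
v5: (3.5,5) → rotate → (5.81652,1.84880) → ×s → (5.32212,1.69165) → (5.32,1.69)
v6: (3,5) → rotate → (5.41918,2.15231) → ×s → (4.95855,1.96936) → (4.96,1.97)
v7: (-4,4.5) → rotate → (-0.44709,6.00417) → ×s → (-0.40908,5.49382) → (-0.41,5.49)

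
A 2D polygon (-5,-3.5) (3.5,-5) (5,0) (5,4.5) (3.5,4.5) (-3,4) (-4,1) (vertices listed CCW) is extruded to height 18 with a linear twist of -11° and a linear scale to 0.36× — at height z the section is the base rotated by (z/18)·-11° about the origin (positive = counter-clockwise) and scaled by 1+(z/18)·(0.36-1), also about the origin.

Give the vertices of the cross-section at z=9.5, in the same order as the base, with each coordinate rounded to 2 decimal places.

Cross-section at z=9.5: (-3.53,-1.97) (1.97,-3.53) (3.29,-0.33) (3.60,2.63) (2.61,2.73) (-1.71,2.84) (-2.57,0.93)

t = z/height = 9.5/18 = 0.527778
s = 1 + (scale-1)·z/height = 1 + (0.36-1)·9.5/18 = 0.662222
θ = twist·z/height = -11°·9.5/18 = -5.8056° = -0.101326 rad
cos θ = 0.994871, sin θ = -0.101153 (intermediates below are computed at full precision and shown rounded to 5 d.p.)
v1: (-5,-3.5) → rotate → (-5.32839,-2.97628) → ×s → (-3.52858,-1.97096) → (-3.53,-1.97)
v2: (3.5,-5) → rotate → (2.97628,-5.32839) → ×s → (1.97096,-3.52858) → (1.97,-3.53)
v3: (5,0) → rotate → (4.97435,-0.50576) → ×s → (3.29413,-0.33493) → (3.29,-0.33)
v4: (5,4.5) → rotate → (5.42954,3.97116) → ×s → (3.59556,2.62979) → (3.60,2.63)
v5: (3.5,4.5) → rotate → (3.93724,4.12288) → ×s → (2.60732,2.73027) → (2.61,2.73)
v6: (-3,4) → rotate → (-2.58000,4.28294) → ×s → (-1.70853,2.83626) → (-1.71,2.84)
v7: (-4,1) → rotate → (-3.87833,1.39948) → ×s → (-2.56832,0.92677) → (-2.57,0.93)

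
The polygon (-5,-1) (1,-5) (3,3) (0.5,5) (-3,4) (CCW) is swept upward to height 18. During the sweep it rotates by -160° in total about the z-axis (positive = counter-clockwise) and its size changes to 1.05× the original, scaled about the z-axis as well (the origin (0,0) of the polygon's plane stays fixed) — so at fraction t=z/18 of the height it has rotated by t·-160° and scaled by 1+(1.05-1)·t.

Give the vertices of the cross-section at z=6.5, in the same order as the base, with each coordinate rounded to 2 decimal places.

t = z/height = 6.5/18 = 0.361111
s = 1 + (scale-1)·z/height = 1 + (1.05-1)·6.5/18 = 1.018056
θ = twist·z/height = -160°·6.5/18 = -57.7778° = -1.008412 rad
cos θ = 0.533204, sin θ = -0.845986 (intermediates below are computed at full precision and shown rounded to 5 d.p.)
v1: (-5,-1) → rotate → (-3.51201,3.69673) → ×s → (-3.57542,3.76347) → (-3.58,3.76)
v2: (1,-5) → rotate → (-3.69673,-3.51201) → ×s → (-3.76347,-3.57542) → (-3.76,-3.58)
v3: (3,3) → rotate → (4.13757,-0.93835) → ×s → (4.21228,-0.95529) → (4.21,-0.96)
v4: (0.5,5) → rotate → (4.49653,2.24303) → ×s → (4.57772,2.28353) → (4.58,2.28)
v5: (-3,4) → rotate → (1.78433,4.67078) → ×s → (1.81655,4.75511) → (1.82,4.76)

Cross-section at z=6.5: (-3.58,3.76) (-3.76,-3.58) (4.21,-0.96) (4.58,2.28) (1.82,4.76)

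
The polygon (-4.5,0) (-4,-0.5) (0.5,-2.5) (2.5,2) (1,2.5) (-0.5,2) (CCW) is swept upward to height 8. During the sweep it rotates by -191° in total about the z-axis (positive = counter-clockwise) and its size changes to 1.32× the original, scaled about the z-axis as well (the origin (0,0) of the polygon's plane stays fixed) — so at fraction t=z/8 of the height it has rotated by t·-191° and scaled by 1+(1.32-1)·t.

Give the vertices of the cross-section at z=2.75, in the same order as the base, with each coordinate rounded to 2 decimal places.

t = z/height = 2.75/8 = 0.34375
s = 1 + (scale-1)·z/height = 1 + (1.32-1)·2.75/8 = 1.110000
θ = twist·z/height = -191°·2.75/8 = -65.6563° = -1.145918 rad
cos θ = 0.412210, sin θ = -0.911089 (intermediates below are computed at full precision and shown rounded to 5 d.p.)
v1: (-4.5,0) → rotate → (-1.85495,4.09990) → ×s → (-2.05899,4.55089) → (-2.06,4.55)
v2: (-4,-0.5) → rotate → (-2.10439,3.43825) → ×s → (-2.33587,3.81646) → (-2.34,3.82)
v3: (0.5,-2.5) → rotate → (-2.07162,-1.48607) → ×s → (-2.29949,-1.64954) → (-2.30,-1.65)
v4: (2.5,2) → rotate → (2.85270,-1.45330) → ×s → (3.16650,-1.61316) → (3.17,-1.61)
v5: (1,2.5) → rotate → (2.68993,0.11944) → ×s → (2.98582,0.13257) → (2.99,0.13)
v6: (-0.5,2) → rotate → (1.61607,1.27996) → ×s → (1.79384,1.42076) → (1.79,1.42)

Cross-section at z=2.75: (-2.06,4.55) (-2.34,3.82) (-2.30,-1.65) (3.17,-1.61) (2.99,0.13) (1.79,1.42)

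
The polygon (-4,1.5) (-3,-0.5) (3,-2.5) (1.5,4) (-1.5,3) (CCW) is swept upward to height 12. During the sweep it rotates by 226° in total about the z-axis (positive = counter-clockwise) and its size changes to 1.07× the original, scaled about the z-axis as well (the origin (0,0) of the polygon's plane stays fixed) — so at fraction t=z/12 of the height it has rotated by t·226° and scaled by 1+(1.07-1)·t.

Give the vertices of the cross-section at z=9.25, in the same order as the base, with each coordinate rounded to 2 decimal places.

t = z/height = 9.25/12 = 0.770833
s = 1 + (scale-1)·z/height = 1 + (1.07-1)·9.25/12 = 1.053958
θ = twist·z/height = 226°·9.25/12 = 174.2083° = 3.040509 rad
cos θ = -0.994895, sin θ = 0.100912 (intermediates below are computed at full precision and shown rounded to 5 d.p.)
v1: (-4,1.5) → rotate → (3.82821,-1.89599) → ×s → (4.03478,-1.99829) → (4.03,-2.00)
v2: (-3,-0.5) → rotate → (3.03514,0.19471) → ×s → (3.19891,0.20522) → (3.20,0.21)
v3: (3,-2.5) → rotate → (-2.73241,2.78997) → ×s → (-2.87984,2.94052) → (-2.88,2.94)
v4: (1.5,4) → rotate → (-1.89599,-3.82821) → ×s → (-1.99829,-4.03478) → (-2.00,-4.03)
v5: (-1.5,3) → rotate → (1.18961,-3.13605) → ×s → (1.25380,-3.30527) → (1.25,-3.31)

Cross-section at z=9.25: (4.03,-2.00) (3.20,0.21) (-2.88,2.94) (-2.00,-4.03) (1.25,-3.31)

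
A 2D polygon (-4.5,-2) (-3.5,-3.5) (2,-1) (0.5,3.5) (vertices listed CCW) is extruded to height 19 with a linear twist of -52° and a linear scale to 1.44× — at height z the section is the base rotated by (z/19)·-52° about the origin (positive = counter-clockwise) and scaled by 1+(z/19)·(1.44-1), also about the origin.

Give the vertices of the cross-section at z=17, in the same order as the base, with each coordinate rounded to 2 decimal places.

t = z/height = 17/19 = 0.894737
s = 1 + (scale-1)·z/height = 1 + (1.44-1)·17/19 = 1.393684
θ = twist·z/height = -52°·17/19 = -46.5263° = -0.812037 rad
cos θ = 0.688021, sin θ = -0.725690 (intermediates below are computed at full precision and shown rounded to 5 d.p.)
v1: (-4.5,-2) → rotate → (-4.54748,1.88956) → ×s → (-6.33775,2.63346) → (-6.34,2.63)
v2: (-3.5,-3.5) → rotate → (-4.94799,0.13184) → ×s → (-6.89594,0.18375) → (-6.90,0.18)
v3: (2,-1) → rotate → (0.65035,-2.13940) → ×s → (0.90639,-2.98165) → (0.91,-2.98)
v4: (0.5,3.5) → rotate → (2.88393,2.04523) → ×s → (4.01928,2.85040) → (4.02,2.85)

Cross-section at z=17: (-6.34,2.63) (-6.90,0.18) (0.91,-2.98) (4.02,2.85)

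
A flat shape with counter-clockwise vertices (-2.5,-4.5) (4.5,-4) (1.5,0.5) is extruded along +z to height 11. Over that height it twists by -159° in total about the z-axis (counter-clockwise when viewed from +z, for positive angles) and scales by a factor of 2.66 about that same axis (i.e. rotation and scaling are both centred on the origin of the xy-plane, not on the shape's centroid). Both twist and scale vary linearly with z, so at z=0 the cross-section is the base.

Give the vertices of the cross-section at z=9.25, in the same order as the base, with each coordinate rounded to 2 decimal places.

Cross-section at z=9.25: (-3.66,11.78) (-14.38,-1.17) (-1.62,-3.43)

t = z/height = 9.25/11 = 0.840909
s = 1 + (scale-1)·z/height = 1 + (2.66-1)·9.25/11 = 2.395909
θ = twist·z/height = -159°·9.25/11 = -133.7045° = -2.333585 rad
cos θ = -0.690940, sin θ = -0.722912 (intermediates below are computed at full precision and shown rounded to 5 d.p.)
v1: (-2.5,-4.5) → rotate → (-1.52576,4.91651) → ×s → (-3.65557,11.77951) → (-3.66,11.78)
v2: (4.5,-4) → rotate → (-6.00088,-0.48935) → ×s → (-14.37756,-1.17243) → (-14.38,-1.17)
v3: (1.5,0.5) → rotate → (-0.67495,-1.42984) → ×s → (-1.61713,-3.42576) → (-1.62,-3.43)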